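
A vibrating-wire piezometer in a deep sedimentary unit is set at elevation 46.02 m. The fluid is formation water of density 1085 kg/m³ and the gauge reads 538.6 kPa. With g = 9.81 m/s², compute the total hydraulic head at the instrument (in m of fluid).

h ≈ 96.62 m

ψ = P/(ρg) = 538.6×1000 / (1085 × 9.81) = 50.60 m.
h = z + ψ = 46.02 + 50.60 = 96.62 m.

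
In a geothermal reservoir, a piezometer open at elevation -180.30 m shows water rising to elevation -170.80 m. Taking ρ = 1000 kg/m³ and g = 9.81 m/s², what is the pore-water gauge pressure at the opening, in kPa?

P ≈ 93.2 kPa

Pressure head ψ = h − z = -170.80 − (-180.30) = 9.50 m.
P = ρgψ = 1000 × 9.81 × 9.50 = 93195 Pa ≈ 93.2 kPa.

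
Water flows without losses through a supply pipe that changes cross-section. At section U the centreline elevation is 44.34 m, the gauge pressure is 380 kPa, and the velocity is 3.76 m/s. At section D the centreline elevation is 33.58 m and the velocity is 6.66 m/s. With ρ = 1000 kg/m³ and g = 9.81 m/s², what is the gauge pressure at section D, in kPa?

Pressure head at U: ψ₁ = P₁/(ρg) = 380×1000 / (1000 × 9.81) = 38.74 m.
Velocity heads: v₁²/2g = 3.76²/19.62 = 0.721 m; v₂²/2g = 6.66²/19.62 = 2.261 m.
Total head H = z₁ + ψ₁ + v₁²/2g = 44.34 + 38.74 + 0.721 = 83.80 m.
ψ₂ = H − z₂ − v₂²/2g = 83.80 − 33.58 − 2.261 = 47.96 m.
P₂ = ρgψ₂ = 1000 × 9.81 × 47.96 ≈ 470 kPa.

P₂ ≈ 470 kPa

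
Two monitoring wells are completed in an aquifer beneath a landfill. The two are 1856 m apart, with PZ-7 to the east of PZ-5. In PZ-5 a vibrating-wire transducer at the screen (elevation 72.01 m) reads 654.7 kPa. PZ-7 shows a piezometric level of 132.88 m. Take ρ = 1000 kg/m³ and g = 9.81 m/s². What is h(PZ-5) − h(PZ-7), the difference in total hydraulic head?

Δh ≈ 5.87 m

Pressure head at PZ-5: ψ = P/(ρg) = 654.7×1000 / (1000 × 9.81) = 66.74 m.
Total head at PZ-5: h = z + ψ = 72.01 + 66.74 = 138.75 m.
Total head at PZ-7: h = 132.88 m (water level in the piezometer is the total head).
Head difference: h(PZ-5) − h(PZ-7) = 138.75 − 132.88 = 5.87 m.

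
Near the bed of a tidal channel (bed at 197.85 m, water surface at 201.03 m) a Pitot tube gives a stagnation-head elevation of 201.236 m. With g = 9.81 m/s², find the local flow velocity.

Near the bed, under hydrostatic conditions, the piezometric head (z + ψ) equals the free-surface elevation, 201.03 m.
Velocity head = total − piezometric = 201.236 − 201.03 = 0.206 m.
v = √(2g·h_v) = √(2 × 9.81 × 0.206) = 2.01 m/s.

v ≈ 2.01 m/s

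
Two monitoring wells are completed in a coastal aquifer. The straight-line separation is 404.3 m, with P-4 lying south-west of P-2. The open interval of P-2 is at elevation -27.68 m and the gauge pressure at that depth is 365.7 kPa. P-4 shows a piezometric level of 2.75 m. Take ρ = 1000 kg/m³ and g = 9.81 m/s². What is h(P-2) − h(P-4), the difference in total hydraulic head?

Pressure head at P-2: ψ = P/(ρg) = 365.7×1000 / (1000 × 9.81) = 37.28 m.
Total head at P-2: h = z + ψ = -27.68 + 37.28 = 9.60 m.
Total head at P-4: h = 2.75 m (water level in the piezometer is the total head).
Head difference: h(P-2) − h(P-4) = 9.60 − 2.75 = 6.85 m.

Δh ≈ 6.85 m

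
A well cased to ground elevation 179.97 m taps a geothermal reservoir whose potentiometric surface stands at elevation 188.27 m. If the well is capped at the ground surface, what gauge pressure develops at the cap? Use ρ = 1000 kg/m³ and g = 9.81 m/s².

Head above the cap: Δh = 188.27 − 179.97 = 8.30 m.
P = ρgΔh = 1000 × 9.81 × 8.30 = 81423 Pa ≈ 81.4 kPa.

P ≈ 81.4 kPa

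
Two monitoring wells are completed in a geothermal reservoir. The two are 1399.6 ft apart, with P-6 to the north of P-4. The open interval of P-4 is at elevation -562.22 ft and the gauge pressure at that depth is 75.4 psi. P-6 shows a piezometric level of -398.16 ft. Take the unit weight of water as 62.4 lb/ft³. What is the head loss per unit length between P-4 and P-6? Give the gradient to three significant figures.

i ≈ 0.00710 ft/ft

Pressure head at P-4: ψ = 144·P/γ = 144 × 75.4 / 62.4 = 174.00 ft.
Total head at P-4: h = z + ψ = -562.22 + 174.00 = -388.22 ft.
Total head at P-6: h = -398.16 ft (water level in the piezometer is the total head).
Head difference: h(P-4) − h(P-6) = -388.22 − (-398.16) = 9.94 ft.
Hydraulic gradient: i = |Δh| / L = 9.94 / 1399.6 = 0.00710.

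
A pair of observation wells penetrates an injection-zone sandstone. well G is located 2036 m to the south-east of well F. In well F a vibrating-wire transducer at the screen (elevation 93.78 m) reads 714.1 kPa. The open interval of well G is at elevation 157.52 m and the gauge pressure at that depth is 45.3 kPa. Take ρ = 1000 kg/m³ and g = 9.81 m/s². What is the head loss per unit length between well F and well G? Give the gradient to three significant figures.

Pressure head at well F: ψ = P/(ρg) = 714.1×1000 / (1000 × 9.81) = 72.79 m.
Total head at well F: h = z + ψ = 93.78 + 72.79 = 166.57 m.
Pressure head at well G: ψ = P/(ρg) = 45.3×1000 / (1000 × 9.81) = 4.62 m.
Total head at well G: h = z + ψ = 157.52 + 4.62 = 162.14 m.
Head difference: h(well F) − h(well G) = 166.57 − 162.14 = 4.43 m.
Hydraulic gradient: i = |Δh| / L = 4.43 / 2036 = 0.00218.

i ≈ 0.00218 m/m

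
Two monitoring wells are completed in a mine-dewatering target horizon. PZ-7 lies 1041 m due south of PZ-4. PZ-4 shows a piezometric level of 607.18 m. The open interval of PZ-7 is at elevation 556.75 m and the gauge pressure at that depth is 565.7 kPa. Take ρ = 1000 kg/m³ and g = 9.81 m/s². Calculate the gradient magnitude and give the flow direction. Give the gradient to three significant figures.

Total head at PZ-4: h = 607.18 m (water level in the piezometer is the total head).
Pressure head at PZ-7: ψ = P/(ρg) = 565.7×1000 / (1000 × 9.81) = 57.67 m.
Total head at PZ-7: h = z + ψ = 556.75 + 57.67 = 614.42 m.
Head difference: h(PZ-4) − h(PZ-7) = 607.18 − 614.42 = -7.24 m.
Hydraulic gradient: i = |Δh| / L = 7.24 / 1041 = 0.00695.
Flow is from higher to lower head: from PZ-7 toward PZ-4, i.e. toward the north.

i ≈ 0.00695; groundwater flows toward the north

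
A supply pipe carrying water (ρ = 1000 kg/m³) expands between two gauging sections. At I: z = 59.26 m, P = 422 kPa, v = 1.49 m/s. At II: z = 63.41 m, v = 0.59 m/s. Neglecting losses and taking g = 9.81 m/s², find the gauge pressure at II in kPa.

P₂ ≈ 382 kPa

Pressure head at I: ψ₁ = P₁/(ρg) = 422×1000 / (1000 × 9.81) = 43.02 m.
Velocity heads: v₁²/2g = 1.49²/19.62 = 0.113 m; v₂²/2g = 0.59²/19.62 = 0.018 m.
Total head H = z₁ + ψ₁ + v₁²/2g = 59.26 + 43.02 + 0.113 = 102.39 m.
ψ₂ = H − z₂ − v₂²/2g = 102.39 − 63.41 − 0.018 = 38.96 m.
P₂ = ρgψ₂ = 1000 × 9.81 × 38.96 ≈ 382 kPa.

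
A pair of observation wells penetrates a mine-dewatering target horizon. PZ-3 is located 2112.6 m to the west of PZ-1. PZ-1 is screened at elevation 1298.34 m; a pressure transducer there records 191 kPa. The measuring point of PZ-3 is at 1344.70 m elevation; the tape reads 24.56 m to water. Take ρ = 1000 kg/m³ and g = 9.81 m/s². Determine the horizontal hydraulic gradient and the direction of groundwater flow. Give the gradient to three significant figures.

i ≈ 0.00110; groundwater flows toward the east

Pressure head at PZ-1: ψ = P/(ρg) = 191×1000 / (1000 × 9.81) = 19.47 m.
Total head at PZ-1: h = z + ψ = 1298.34 + 19.47 = 1317.81 m.
Total head at PZ-3: h = 1344.70 − 24.56 = 1320.14 m.
Head difference: h(PZ-1) − h(PZ-3) = 1317.81 − 1320.14 = -2.33 m.
Hydraulic gradient: i = |Δh| / L = 2.33 / 2112.6 = 0.00110.
Flow is from higher to lower head: from PZ-3 toward PZ-1, i.e. toward the east.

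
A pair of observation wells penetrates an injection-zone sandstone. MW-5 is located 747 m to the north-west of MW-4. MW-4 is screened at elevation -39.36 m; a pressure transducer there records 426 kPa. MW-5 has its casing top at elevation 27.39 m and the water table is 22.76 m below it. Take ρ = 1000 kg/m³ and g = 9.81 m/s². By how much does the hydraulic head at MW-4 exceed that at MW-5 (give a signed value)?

Δh ≈ -0.56 m

Pressure head at MW-4: ψ = P/(ρg) = 426×1000 / (1000 × 9.81) = 43.43 m.
Total head at MW-4: h = z + ψ = -39.36 + 43.43 = 4.07 m.
Total head at MW-5: h = 27.39 − 22.76 = 4.63 m.
Head difference: h(MW-4) − h(MW-5) = 4.07 − 4.63 = -0.56 m.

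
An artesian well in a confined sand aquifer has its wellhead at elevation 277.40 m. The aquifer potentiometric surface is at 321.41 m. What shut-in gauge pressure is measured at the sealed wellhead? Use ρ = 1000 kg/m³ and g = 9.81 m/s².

Head above the cap: Δh = 321.41 − 277.40 = 44.01 m.
P = ρgΔh = 1000 × 9.81 × 44.01 = 431738 Pa ≈ 432 kPa.

P ≈ 432 kPa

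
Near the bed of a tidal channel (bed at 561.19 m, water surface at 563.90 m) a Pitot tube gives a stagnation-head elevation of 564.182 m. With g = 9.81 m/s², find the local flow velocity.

Near the bed, under hydrostatic conditions, the piezometric head (z + ψ) equals the free-surface elevation, 563.90 m.
Velocity head = total − piezometric = 564.182 − 563.90 = 0.282 m.
v = √(2g·h_v) = √(2 × 9.81 × 0.282) = 2.35 m/s.

v ≈ 2.35 m/s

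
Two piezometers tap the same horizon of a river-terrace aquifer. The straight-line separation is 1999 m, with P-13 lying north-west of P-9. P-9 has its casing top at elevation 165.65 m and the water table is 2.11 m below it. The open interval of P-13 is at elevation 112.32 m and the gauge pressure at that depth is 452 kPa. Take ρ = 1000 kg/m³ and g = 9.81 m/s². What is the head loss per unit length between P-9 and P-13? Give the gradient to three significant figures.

i ≈ 0.00257 m/m

Total head at P-9: h = 165.65 − 2.11 = 163.54 m.
Pressure head at P-13: ψ = P/(ρg) = 452×1000 / (1000 × 9.81) = 46.08 m.
Total head at P-13: h = z + ψ = 112.32 + 46.08 = 158.40 m.
Head difference: h(P-9) − h(P-13) = 163.54 − 158.40 = 5.14 m.
Hydraulic gradient: i = |Δh| / L = 5.14 / 1999 = 0.00257.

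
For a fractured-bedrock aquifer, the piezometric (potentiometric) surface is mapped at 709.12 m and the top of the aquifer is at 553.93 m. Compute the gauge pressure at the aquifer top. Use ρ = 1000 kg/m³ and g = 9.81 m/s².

Pressure head at the aquifer top: ψ = h − z = 709.12 − 553.93 = 155.19 m.
P = ρgψ = 1000 × 9.81 × 155.19 = 1522414 Pa ≈ 1520 kPa.

P ≈ 1520 kPa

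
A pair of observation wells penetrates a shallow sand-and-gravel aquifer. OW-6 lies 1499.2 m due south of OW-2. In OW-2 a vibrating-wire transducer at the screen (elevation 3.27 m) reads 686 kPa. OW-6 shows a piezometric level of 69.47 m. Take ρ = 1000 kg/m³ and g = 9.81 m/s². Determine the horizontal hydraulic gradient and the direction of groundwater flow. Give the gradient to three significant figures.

i ≈ 0.00249; groundwater flows toward the south

Pressure head at OW-2: ψ = P/(ρg) = 686×1000 / (1000 × 9.81) = 69.93 m.
Total head at OW-2: h = z + ψ = 3.27 + 69.93 = 73.20 m.
Total head at OW-6: h = 69.47 m (water level in the piezometer is the total head).
Head difference: h(OW-2) − h(OW-6) = 73.20 − 69.47 = 3.73 m.
Hydraulic gradient: i = |Δh| / L = 3.73 / 1499.2 = 0.00249.
Flow is from higher to lower head: from OW-2 toward OW-6, i.e. toward the south.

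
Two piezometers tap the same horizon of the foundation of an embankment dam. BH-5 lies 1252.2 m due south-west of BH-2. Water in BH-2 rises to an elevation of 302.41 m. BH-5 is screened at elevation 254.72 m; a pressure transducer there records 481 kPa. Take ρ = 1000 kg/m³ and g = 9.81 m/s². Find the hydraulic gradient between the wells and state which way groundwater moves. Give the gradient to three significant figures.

i ≈ 0.00107; groundwater flows toward the north-east

Total head at BH-2: h = 302.41 m (water level in the piezometer is the total head).
Pressure head at BH-5: ψ = P/(ρg) = 481×1000 / (1000 × 9.81) = 49.03 m.
Total head at BH-5: h = z + ψ = 254.72 + 49.03 = 303.75 m.
Head difference: h(BH-2) − h(BH-5) = 302.41 − 303.75 = -1.34 m.
Hydraulic gradient: i = |Δh| / L = 1.34 / 1252.2 = 0.00107.
Flow is from higher to lower head: from BH-5 toward BH-2, i.e. toward the north-east.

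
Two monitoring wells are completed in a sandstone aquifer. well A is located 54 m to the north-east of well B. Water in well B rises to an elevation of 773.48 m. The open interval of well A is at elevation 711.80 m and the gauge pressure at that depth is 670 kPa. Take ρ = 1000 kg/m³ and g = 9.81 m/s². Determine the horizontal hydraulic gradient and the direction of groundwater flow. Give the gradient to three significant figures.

Total head at well B: h = 773.48 m (water level in the piezometer is the total head).
Pressure head at well A: ψ = P/(ρg) = 670×1000 / (1000 × 9.81) = 68.30 m.
Total head at well A: h = z + ψ = 711.80 + 68.30 = 780.10 m.
Head difference: h(well B) − h(well A) = 773.48 − 780.10 = -6.62 m.
Hydraulic gradient: i = |Δh| / L = 6.62 / 54 = 0.123.
Flow is from higher to lower head: from well A toward well B, i.e. toward the south-west.

i ≈ 0.123; groundwater flows toward the south-west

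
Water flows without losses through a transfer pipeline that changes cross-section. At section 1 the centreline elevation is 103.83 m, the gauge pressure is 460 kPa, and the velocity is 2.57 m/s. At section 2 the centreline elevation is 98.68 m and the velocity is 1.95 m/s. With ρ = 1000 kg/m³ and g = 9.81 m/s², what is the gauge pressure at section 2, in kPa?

Pressure head at 1: ψ₁ = P₁/(ρg) = 460×1000 / (1000 × 9.81) = 46.89 m.
Velocity heads: v₁²/2g = 2.57²/19.62 = 0.337 m; v₂²/2g = 1.95²/19.62 = 0.194 m.
Total head H = z₁ + ψ₁ + v₁²/2g = 103.83 + 46.89 + 0.337 = 151.06 m.
ψ₂ = H − z₂ − v₂²/2g = 151.06 − 98.68 − 0.194 = 52.19 m.
P₂ = ρgψ₂ = 1000 × 9.81 × 52.19 ≈ 512 kPa.

P₂ ≈ 512 kPa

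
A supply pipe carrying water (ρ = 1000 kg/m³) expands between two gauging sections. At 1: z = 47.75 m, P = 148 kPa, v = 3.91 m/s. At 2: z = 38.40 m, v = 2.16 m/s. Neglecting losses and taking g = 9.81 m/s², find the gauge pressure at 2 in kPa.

P₂ ≈ 245 kPa

Pressure head at 1: ψ₁ = P₁/(ρg) = 148×1000 / (1000 × 9.81) = 15.09 m.
Velocity heads: v₁²/2g = 3.91²/19.62 = 0.779 m; v₂²/2g = 2.16²/19.62 = 0.238 m.
Total head H = z₁ + ψ₁ + v₁²/2g = 47.75 + 15.09 + 0.779 = 63.62 m.
ψ₂ = H − z₂ − v₂²/2g = 63.62 − 38.40 − 0.238 = 24.98 m.
P₂ = ρgψ₂ = 1000 × 9.81 × 24.98 ≈ 245 kPa.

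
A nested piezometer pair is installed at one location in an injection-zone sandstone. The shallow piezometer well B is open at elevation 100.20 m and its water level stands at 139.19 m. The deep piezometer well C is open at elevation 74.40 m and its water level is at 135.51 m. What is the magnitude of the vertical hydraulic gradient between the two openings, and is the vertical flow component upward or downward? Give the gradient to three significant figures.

Total head at well B: h = 139.19 m (water level in the standpipe).
Total head at well C: h = 135.51 m.
Δh = h(well B) − h(well C) = 139.19 − 135.51 = 3.68 m.
Vertical separation Δz = 100.20 − 74.40 = 25.80 m.
|i_v| = |Δh| / Δz = 3.68 / 25.80 = 0.143.
Head is higher in the shallow piezometer, so vertical flow is downward (recharge condition).

|i_v| ≈ 0.143; vertical flow is downward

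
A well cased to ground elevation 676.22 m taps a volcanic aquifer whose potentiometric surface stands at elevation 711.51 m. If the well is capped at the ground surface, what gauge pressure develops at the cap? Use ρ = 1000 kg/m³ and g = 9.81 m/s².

P ≈ 346 kPa

Head above the cap: Δh = 711.51 − 676.22 = 35.29 m.
P = ρgΔh = 1000 × 9.81 × 35.29 = 346195 Pa ≈ 346 kPa.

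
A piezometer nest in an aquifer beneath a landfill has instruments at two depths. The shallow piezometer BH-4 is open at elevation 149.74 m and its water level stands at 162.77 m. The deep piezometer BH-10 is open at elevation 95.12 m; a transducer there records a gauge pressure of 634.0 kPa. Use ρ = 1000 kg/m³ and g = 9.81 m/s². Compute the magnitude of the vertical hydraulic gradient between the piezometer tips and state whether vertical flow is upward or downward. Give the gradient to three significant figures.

|i_v| ≈ 0.0553; vertical flow is downward

Total head at BH-4: h = 162.77 m (water level in the standpipe).
Pressure head at BH-10: ψ = P/(ρg) = 634.0×1000 / (1000 × 9.81) = 64.63 m.
Total head at BH-10: h = z + ψ = 95.12 + 64.63 = 159.75 m.
Δh = h(BH-4) − h(BH-10) = 162.77 − 159.75 = 3.02 m.
Vertical separation Δz = 149.74 − 95.12 = 54.62 m.
|i_v| = |Δh| / Δz = 3.02 / 54.62 = 0.0553.
Head is higher in the shallow piezometer, so vertical flow is downward (recharge condition).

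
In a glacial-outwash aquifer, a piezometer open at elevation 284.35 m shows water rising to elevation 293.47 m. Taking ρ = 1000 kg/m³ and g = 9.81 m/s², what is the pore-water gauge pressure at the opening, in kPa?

P ≈ 89.5 kPa

Pressure head ψ = h − z = 293.47 − 284.35 = 9.12 m.
P = ρgψ = 1000 × 9.81 × 9.12 = 89467 Pa ≈ 89.5 kPa.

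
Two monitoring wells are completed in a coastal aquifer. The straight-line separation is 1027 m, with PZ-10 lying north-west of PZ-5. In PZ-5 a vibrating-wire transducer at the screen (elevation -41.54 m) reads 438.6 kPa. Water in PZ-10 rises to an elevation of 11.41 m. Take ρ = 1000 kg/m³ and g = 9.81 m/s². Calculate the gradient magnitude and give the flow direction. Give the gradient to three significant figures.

Pressure head at PZ-5: ψ = P/(ρg) = 438.6×1000 / (1000 × 9.81) = 44.71 m.
Total head at PZ-5: h = z + ψ = -41.54 + 44.71 = 3.17 m.
Total head at PZ-10: h = 11.41 m (water level in the piezometer is the total head).
Head difference: h(PZ-5) − h(PZ-10) = 3.17 − 11.41 = -8.24 m.
Hydraulic gradient: i = |Δh| / L = 8.24 / 1027 = 0.00802.
Flow is from higher to lower head: from PZ-10 toward PZ-5, i.e. toward the south-east.

i ≈ 0.00802; groundwater flows toward the south-east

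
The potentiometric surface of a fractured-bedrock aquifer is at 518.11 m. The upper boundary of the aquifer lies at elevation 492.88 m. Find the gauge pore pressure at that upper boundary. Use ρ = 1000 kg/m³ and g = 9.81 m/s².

Pressure head at the aquifer top: ψ = h − z = 518.11 − 492.88 = 25.23 m.
P = ρgψ = 1000 × 9.81 × 25.23 = 247506 Pa ≈ 248 kPa.

P ≈ 248 kPa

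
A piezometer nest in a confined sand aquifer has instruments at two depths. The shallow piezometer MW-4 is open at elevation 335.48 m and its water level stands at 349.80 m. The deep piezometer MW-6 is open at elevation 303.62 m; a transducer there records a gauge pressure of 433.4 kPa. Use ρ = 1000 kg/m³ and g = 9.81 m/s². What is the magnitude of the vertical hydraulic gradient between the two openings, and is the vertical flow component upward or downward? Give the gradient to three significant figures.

Total head at MW-4: h = 349.80 m (water level in the standpipe).
Pressure head at MW-6: ψ = P/(ρg) = 433.4×1000 / (1000 × 9.81) = 44.18 m.
Total head at MW-6: h = z + ψ = 303.62 + 44.18 = 347.80 m.
Δh = h(MW-4) − h(MW-6) = 349.80 − 347.80 = 2.00 m.
Vertical separation Δz = 335.48 − 303.62 = 31.86 m.
|i_v| = |Δh| / Δz = 2.00 / 31.86 = 0.0628.
Head is higher in the shallow piezometer, so vertical flow is downward (recharge condition).

|i_v| ≈ 0.0628; vertical flow is downward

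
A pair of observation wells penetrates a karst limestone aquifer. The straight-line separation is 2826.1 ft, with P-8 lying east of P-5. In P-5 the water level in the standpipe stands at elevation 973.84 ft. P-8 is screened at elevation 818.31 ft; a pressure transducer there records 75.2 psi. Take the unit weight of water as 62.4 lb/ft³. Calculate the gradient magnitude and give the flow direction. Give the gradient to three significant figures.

Total head at P-5: h = 973.84 ft (water level in the piezometer is the total head).
Pressure head at P-8: ψ = 144·P/γ = 144 × 75.2 / 62.4 = 173.54 ft.
Total head at P-8: h = z + ψ = 818.31 + 173.54 = 991.85 ft.
Head difference: h(P-5) − h(P-8) = 973.84 − 991.85 = -18.01 ft.
Hydraulic gradient: i = |Δh| / L = 18.01 / 2826.1 = 0.00637.
Flow is from higher to lower head: from P-8 toward P-5, i.e. toward the west.

i ≈ 0.00637; groundwater flows toward the west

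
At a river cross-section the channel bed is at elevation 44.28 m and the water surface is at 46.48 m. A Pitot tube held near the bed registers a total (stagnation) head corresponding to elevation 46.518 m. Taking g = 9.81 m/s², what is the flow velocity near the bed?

v ≈ 0.863 m/s

Near the bed, under hydrostatic conditions, the piezometric head (z + ψ) equals the free-surface elevation, 46.48 m.
Velocity head = total − piezometric = 46.518 − 46.48 = 0.038 m.
v = √(2g·h_v) = √(2 × 9.81 × 0.038) = 0.863 m/s.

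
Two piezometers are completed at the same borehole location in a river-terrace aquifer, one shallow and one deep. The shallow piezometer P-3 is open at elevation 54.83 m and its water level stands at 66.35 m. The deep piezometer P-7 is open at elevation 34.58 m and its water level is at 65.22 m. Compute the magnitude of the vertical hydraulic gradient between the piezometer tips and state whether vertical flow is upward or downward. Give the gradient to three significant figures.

|i_v| ≈ 0.0558; vertical flow is downward

Total head at P-3: h = 66.35 m (water level in the standpipe).
Total head at P-7: h = 65.22 m.
Δh = h(P-3) − h(P-7) = 66.35 − 65.22 = 1.13 m.
Vertical separation Δz = 54.83 − 34.58 = 20.25 m.
|i_v| = |Δh| / Δz = 1.13 / 20.25 = 0.0558.
Head is higher in the shallow piezometer, so vertical flow is downward (recharge condition).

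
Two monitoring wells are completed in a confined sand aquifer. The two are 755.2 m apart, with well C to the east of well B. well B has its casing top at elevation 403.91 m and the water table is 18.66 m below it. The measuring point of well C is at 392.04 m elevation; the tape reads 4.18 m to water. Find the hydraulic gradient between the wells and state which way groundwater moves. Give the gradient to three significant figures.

Total head at well B: h = 403.91 − 18.66 = 385.25 m.
Total head at well C: h = 392.04 − 4.18 = 387.86 m.
Head difference: h(well B) − h(well C) = 385.25 − 387.86 = -2.61 m.
Hydraulic gradient: i = |Δh| / L = 2.61 / 755.2 = 0.00346.
Flow is from higher to lower head: from well C toward well B, i.e. toward the west.

i ≈ 0.00346; groundwater flows toward the west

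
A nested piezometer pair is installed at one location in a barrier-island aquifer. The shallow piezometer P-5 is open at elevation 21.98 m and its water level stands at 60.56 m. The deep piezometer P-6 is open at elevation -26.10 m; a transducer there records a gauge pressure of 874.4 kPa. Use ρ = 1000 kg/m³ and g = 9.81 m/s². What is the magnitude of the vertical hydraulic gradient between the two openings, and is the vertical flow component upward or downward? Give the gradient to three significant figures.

|i_v| ≈ 0.0514; vertical flow is upward

Total head at P-5: h = 60.56 m (water level in the standpipe).
Pressure head at P-6: ψ = P/(ρg) = 874.4×1000 / (1000 × 9.81) = 89.13 m.
Total head at P-6: h = z + ψ = -26.10 + 89.13 = 63.03 m.
Δh = h(P-5) − h(P-6) = 60.56 − 63.03 = -2.47 m.
Vertical separation Δz = 21.98 − (-26.10) = 48.08 m.
|i_v| = |Δh| / Δz = 2.47 / 48.08 = 0.0514.
Head is higher in the deep piezometer, so vertical flow is upward (discharge condition).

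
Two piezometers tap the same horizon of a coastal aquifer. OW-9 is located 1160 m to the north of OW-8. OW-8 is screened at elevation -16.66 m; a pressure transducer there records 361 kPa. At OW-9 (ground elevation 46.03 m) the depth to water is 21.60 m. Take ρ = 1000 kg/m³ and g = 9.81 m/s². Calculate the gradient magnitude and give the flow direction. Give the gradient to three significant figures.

Pressure head at OW-8: ψ = P/(ρg) = 361×1000 / (1000 × 9.81) = 36.80 m.
Total head at OW-8: h = z + ψ = -16.66 + 36.80 = 20.14 m.
Total head at OW-9: h = 46.03 − 21.60 = 24.43 m.
Head difference: h(OW-8) − h(OW-9) = 20.14 − 24.43 = -4.29 m.
Hydraulic gradient: i = |Δh| / L = 4.29 / 1160 = 0.00370.
Flow is from higher to lower head: from OW-9 toward OW-8, i.e. toward the south.

i ≈ 0.00370; groundwater flows toward the south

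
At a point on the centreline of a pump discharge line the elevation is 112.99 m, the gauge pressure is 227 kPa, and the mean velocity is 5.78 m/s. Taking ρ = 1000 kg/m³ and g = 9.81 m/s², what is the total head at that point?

h ≈ 137.83 m

Pressure head ψ = P/(ρg) = 227×1000 / (1000 × 9.81) = 23.14 m.
Velocity head = v²/(2g) = 5.78² / (2 × 9.81) = 1.703 m.
h = z + ψ + v²/(2g) = 112.99 + 23.14 + 1.703 = 137.83 m.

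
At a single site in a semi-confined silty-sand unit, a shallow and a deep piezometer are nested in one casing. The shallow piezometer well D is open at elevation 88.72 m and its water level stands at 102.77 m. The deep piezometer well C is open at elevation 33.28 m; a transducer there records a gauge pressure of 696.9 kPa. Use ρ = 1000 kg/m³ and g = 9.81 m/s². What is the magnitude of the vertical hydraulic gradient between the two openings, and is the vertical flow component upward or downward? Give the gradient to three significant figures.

Total head at well D: h = 102.77 m (water level in the standpipe).
Pressure head at well C: ψ = P/(ρg) = 696.9×1000 / (1000 × 9.81) = 71.04 m.
Total head at well C: h = z + ψ = 33.28 + 71.04 = 104.32 m.
Δh = h(well D) − h(well C) = 102.77 − 104.32 = -1.55 m.
Vertical separation Δz = 88.72 − 33.28 = 55.44 m.
|i_v| = |Δh| / Δz = 1.55 / 55.44 = 0.0280.
Head is higher in the deep piezometer, so vertical flow is upward (discharge condition).

|i_v| ≈ 0.0280; vertical flow is upward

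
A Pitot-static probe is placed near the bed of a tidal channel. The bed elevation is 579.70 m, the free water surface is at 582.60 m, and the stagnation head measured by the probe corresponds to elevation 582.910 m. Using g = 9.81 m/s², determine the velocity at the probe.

Near the bed, under hydrostatic conditions, the piezometric head (z + ψ) equals the free-surface elevation, 582.60 m.
Velocity head = total − piezometric = 582.910 − 582.60 = 0.310 m.
v = √(2g·h_v) = √(2 × 9.81 × 0.310) = 2.47 m/s.

v ≈ 2.47 m/s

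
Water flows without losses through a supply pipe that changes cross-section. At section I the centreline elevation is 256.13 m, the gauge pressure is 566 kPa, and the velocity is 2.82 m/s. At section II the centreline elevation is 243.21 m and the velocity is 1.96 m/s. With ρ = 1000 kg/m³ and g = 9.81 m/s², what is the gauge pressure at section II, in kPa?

P₂ ≈ 695 kPa

Pressure head at I: ψ₁ = P₁/(ρg) = 566×1000 / (1000 × 9.81) = 57.70 m.
Velocity heads: v₁²/2g = 2.82²/19.62 = 0.405 m; v₂²/2g = 1.96²/19.62 = 0.196 m.
Total head H = z₁ + ψ₁ + v₁²/2g = 256.13 + 57.70 + 0.405 = 314.23 m.
ψ₂ = H − z₂ − v₂²/2g = 314.23 − 243.21 − 0.196 = 70.82 m.
P₂ = ρgψ₂ = 1000 × 9.81 × 70.82 ≈ 695 kPa.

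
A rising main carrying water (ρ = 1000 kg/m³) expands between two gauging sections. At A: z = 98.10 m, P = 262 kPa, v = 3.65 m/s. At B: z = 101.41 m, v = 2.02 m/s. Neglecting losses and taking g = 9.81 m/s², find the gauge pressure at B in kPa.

Pressure head at A: ψ₁ = P₁/(ρg) = 262×1000 / (1000 × 9.81) = 26.71 m.
Velocity heads: v₁²/2g = 3.65²/19.62 = 0.679 m; v₂²/2g = 2.02²/19.62 = 0.208 m.
Total head H = z₁ + ψ₁ + v₁²/2g = 98.10 + 26.71 + 0.679 = 125.49 m.
ψ₂ = H − z₂ − v₂²/2g = 125.49 − 101.41 − 0.208 = 23.87 m.
P₂ = ρgψ₂ = 1000 × 9.81 × 23.87 ≈ 234 kPa.

P₂ ≈ 234 kPa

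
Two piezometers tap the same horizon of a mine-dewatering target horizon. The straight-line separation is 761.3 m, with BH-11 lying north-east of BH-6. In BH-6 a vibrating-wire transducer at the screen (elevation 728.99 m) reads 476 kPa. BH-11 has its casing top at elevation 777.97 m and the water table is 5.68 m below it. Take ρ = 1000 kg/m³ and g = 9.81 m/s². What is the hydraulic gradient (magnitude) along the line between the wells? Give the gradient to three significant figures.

i ≈ 0.00686

Pressure head at BH-6: ψ = P/(ρg) = 476×1000 / (1000 × 9.81) = 48.52 m.
Total head at BH-6: h = z + ψ = 728.99 + 48.52 = 777.51 m.
Total head at BH-11: h = 777.97 − 5.68 = 772.29 m.
Head difference: h(BH-6) − h(BH-11) = 777.51 − 772.29 = 5.22 m.
Hydraulic gradient: i = |Δh| / L = 5.22 / 761.3 = 0.00686.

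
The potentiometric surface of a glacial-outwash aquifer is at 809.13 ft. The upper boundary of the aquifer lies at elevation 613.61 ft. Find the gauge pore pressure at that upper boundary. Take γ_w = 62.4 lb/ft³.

P ≈ 84.7 psi

Pressure head at the aquifer top: ψ = h − z = 809.13 − 613.61 = 195.52 ft.
P = γψ/144 = 62.4 × 195.52 / 144 = 84.7 psi.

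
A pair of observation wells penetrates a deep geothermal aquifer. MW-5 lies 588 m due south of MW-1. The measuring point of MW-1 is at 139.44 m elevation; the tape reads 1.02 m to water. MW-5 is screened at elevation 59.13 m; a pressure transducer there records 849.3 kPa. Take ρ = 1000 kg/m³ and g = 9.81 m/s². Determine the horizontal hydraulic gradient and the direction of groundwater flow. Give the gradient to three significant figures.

Total head at MW-1: h = 139.44 − 1.02 = 138.42 m.
Pressure head at MW-5: ψ = P/(ρg) = 849.3×1000 / (1000 × 9.81) = 86.57 m.
Total head at MW-5: h = z + ψ = 59.13 + 86.57 = 145.70 m.
Head difference: h(MW-1) − h(MW-5) = 138.42 − 145.70 = -7.28 m.
Hydraulic gradient: i = |Δh| / L = 7.28 / 588 = 0.0124.
Flow is from higher to lower head: from MW-5 toward MW-1, i.e. toward the north.

i ≈ 0.0124; groundwater flows toward the north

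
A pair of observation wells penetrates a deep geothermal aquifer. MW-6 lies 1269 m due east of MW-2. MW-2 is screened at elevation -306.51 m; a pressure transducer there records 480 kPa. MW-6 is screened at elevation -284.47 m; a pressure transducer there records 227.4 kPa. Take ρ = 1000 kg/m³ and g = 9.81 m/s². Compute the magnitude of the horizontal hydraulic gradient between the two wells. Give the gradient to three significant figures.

i ≈ 0.00292

Pressure head at MW-2: ψ = P/(ρg) = 480×1000 / (1000 × 9.81) = 48.93 m.
Total head at MW-2: h = z + ψ = -306.51 + 48.93 = -257.58 m.
Pressure head at MW-6: ψ = P/(ρg) = 227.4×1000 / (1000 × 9.81) = 23.18 m.
Total head at MW-6: h = z + ψ = -284.47 + 23.18 = -261.29 m.
Head difference: h(MW-2) − h(MW-6) = -257.58 − (-261.29) = 3.71 m.
Hydraulic gradient: i = |Δh| / L = 3.71 / 1269 = 0.00292.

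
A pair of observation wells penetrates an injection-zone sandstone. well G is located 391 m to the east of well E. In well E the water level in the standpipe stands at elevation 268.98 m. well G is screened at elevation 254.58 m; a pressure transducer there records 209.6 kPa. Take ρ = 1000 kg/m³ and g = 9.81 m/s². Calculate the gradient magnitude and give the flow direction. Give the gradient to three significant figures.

Total head at well E: h = 268.98 m (water level in the piezometer is the total head).
Pressure head at well G: ψ = P/(ρg) = 209.6×1000 / (1000 × 9.81) = 21.37 m.
Total head at well G: h = z + ψ = 254.58 + 21.37 = 275.95 m.
Head difference: h(well E) − h(well G) = 268.98 − 275.95 = -6.97 m.
Hydraulic gradient: i = |Δh| / L = 6.97 / 391 = 0.0178.
Flow is from higher to lower head: from well G toward well E, i.e. toward the west.

i ≈ 0.0178; groundwater flows toward the west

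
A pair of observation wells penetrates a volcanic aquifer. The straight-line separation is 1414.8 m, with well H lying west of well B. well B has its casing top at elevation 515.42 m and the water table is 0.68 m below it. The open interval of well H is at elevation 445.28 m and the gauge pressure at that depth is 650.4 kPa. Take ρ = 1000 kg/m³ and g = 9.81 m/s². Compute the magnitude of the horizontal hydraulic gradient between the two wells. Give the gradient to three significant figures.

Total head at well B: h = 515.42 − 0.68 = 514.74 m.
Pressure head at well H: ψ = P/(ρg) = 650.4×1000 / (1000 × 9.81) = 66.30 m.
Total head at well H: h = z + ψ = 445.28 + 66.30 = 511.58 m.
Head difference: h(well B) − h(well H) = 514.74 − 511.58 = 3.16 m.
Hydraulic gradient: i = |Δh| / L = 3.16 / 1414.8 = 0.00223.

i ≈ 0.00223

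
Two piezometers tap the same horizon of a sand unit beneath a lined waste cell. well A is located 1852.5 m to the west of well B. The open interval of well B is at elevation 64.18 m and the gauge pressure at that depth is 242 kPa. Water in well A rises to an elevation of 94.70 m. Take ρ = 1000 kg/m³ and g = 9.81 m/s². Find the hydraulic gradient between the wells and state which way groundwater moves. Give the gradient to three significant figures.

Pressure head at well B: ψ = P/(ρg) = 242×1000 / (1000 × 9.81) = 24.67 m.
Total head at well B: h = z + ψ = 64.18 + 24.67 = 88.85 m.
Total head at well A: h = 94.70 m (water level in the piezometer is the total head).
Head difference: h(well B) − h(well A) = 88.85 − 94.70 = -5.85 m.
Hydraulic gradient: i = |Δh| / L = 5.85 / 1852.5 = 0.00316.
Flow is from higher to lower head: from well A toward well B, i.e. toward the east.

i ≈ 0.00316; groundwater flows toward the east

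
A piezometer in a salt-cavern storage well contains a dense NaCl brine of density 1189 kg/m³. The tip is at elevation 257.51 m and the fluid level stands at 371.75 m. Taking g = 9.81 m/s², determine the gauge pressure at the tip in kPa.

P ≈ 1330 kPa

Pressure head ψ = h − z = 371.75 − 257.51 = 114.24 m.
P = ρgψ = 1189 × 9.81 × 114.24 = 1332506 Pa ≈ 1330 kPa.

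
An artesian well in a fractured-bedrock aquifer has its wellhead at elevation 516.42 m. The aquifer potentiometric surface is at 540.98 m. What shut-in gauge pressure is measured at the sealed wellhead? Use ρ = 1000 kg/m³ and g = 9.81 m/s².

P ≈ 241 kPa

Head above the cap: Δh = 540.98 − 516.42 = 24.56 m.
P = ρgΔh = 1000 × 9.81 × 24.56 = 240934 Pa ≈ 241 kPa.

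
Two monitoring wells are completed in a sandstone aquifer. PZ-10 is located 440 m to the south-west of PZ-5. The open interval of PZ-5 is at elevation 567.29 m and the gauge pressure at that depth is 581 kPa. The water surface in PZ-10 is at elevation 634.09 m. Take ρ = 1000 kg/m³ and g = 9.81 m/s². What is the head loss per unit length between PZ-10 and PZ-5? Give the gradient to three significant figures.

i ≈ 0.0172 m/m

Pressure head at PZ-5: ψ = P/(ρg) = 581×1000 / (1000 × 9.81) = 59.23 m.
Total head at PZ-5: h = z + ψ = 567.29 + 59.23 = 626.52 m.
Total head at PZ-10: h = 634.09 m (water level in the piezometer is the total head).
Head difference: h(PZ-5) − h(PZ-10) = 626.52 − 634.09 = -7.57 m.
Hydraulic gradient: i = |Δh| / L = 7.57 / 440 = 0.0172.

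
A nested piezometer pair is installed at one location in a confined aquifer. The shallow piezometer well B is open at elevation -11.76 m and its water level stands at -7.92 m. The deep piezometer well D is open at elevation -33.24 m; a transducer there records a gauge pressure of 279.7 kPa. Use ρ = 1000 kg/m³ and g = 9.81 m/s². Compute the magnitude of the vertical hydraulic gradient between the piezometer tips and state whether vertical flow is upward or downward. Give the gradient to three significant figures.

|i_v| ≈ 0.149; vertical flow is upward

Total head at well B: h = -7.92 m (water level in the standpipe).
Pressure head at well D: ψ = P/(ρg) = 279.7×1000 / (1000 × 9.81) = 28.51 m.
Total head at well D: h = z + ψ = -33.24 + 28.51 = -4.73 m.
Δh = h(well B) − h(well D) = -7.92 − (-4.73) = -3.19 m.
Vertical separation Δz = -11.76 − (-33.24) = 21.48 m.
|i_v| = |Δh| / Δz = 3.19 / 21.48 = 0.149.
Head is higher in the deep piezometer, so vertical flow is upward (discharge condition).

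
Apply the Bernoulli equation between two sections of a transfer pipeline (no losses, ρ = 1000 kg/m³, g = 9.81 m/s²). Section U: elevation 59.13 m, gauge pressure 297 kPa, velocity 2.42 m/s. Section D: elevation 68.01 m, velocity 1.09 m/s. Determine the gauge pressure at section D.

Pressure head at U: ψ₁ = P₁/(ρg) = 297×1000 / (1000 × 9.81) = 30.28 m.
Velocity heads: v₁²/2g = 2.42²/19.62 = 0.298 m; v₂²/2g = 1.09²/19.62 = 0.061 m.
Total head H = z₁ + ψ₁ + v₁²/2g = 59.13 + 30.28 + 0.298 = 89.71 m.
ψ₂ = H − z₂ − v₂²/2g = 89.71 − 68.01 − 0.061 = 21.64 m.
P₂ = ρgψ₂ = 1000 × 9.81 × 21.64 ≈ 212 kPa.

P₂ ≈ 212 kPa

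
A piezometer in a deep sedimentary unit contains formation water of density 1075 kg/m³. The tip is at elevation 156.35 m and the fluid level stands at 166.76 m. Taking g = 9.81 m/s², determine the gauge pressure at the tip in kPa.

Pressure head ψ = h − z = 166.76 − 156.35 = 10.41 m.
P = ρgψ = 1075 × 9.81 × 10.41 = 109781 Pa ≈ 110 kPa.

P ≈ 110 kPa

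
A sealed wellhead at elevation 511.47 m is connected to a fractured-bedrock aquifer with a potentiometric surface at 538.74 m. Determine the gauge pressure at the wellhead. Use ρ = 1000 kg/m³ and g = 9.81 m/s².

Head above the cap: Δh = 538.74 − 511.47 = 27.27 m.
P = ρgΔh = 1000 × 9.81 × 27.27 = 267519 Pa ≈ 268 kPa.

P ≈ 268 kPa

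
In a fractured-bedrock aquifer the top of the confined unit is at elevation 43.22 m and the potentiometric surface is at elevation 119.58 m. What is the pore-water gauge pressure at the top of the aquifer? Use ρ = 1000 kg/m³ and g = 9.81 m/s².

P ≈ 749 kPa

Pressure head at the aquifer top: ψ = h − z = 119.58 − 43.22 = 76.36 m.
P = ρgψ = 1000 × 9.81 × 76.36 = 749092 Pa ≈ 749 kPa.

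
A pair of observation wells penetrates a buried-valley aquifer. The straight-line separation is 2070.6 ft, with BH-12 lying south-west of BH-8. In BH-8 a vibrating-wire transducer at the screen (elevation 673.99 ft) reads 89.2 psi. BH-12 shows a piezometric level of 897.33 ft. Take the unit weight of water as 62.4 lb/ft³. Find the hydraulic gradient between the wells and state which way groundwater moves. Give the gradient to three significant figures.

Pressure head at BH-8: ψ = 144·P/γ = 144 × 89.2 / 62.4 = 205.85 ft.
Total head at BH-8: h = z + ψ = 673.99 + 205.85 = 879.84 ft.
Total head at BH-12: h = 897.33 ft (water level in the piezometer is the total head).
Head difference: h(BH-8) − h(BH-12) = 879.84 − 897.33 = -17.49 ft.
Hydraulic gradient: i = |Δh| / L = 17.49 / 2070.6 = 0.00845.
Flow is from higher to lower head: from BH-12 toward BH-8, i.e. toward the north-east.

i ≈ 0.00845; groundwater flows toward the north-east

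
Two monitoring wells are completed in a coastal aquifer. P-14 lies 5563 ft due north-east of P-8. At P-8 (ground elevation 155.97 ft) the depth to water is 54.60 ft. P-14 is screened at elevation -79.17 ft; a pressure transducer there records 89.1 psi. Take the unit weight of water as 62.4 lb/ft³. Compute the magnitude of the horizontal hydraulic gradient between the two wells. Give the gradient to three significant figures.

i ≈ 0.00451

Total head at P-8: h = 155.97 − 54.60 = 101.37 ft.
Pressure head at P-14: ψ = 144·P/γ = 144 × 89.1 / 62.4 = 205.62 ft.
Total head at P-14: h = z + ψ = -79.17 + 205.62 = 126.45 ft.
Head difference: h(P-8) − h(P-14) = 101.37 − 126.45 = -25.08 ft.
Hydraulic gradient: i = |Δh| / L = 25.08 / 5563 = 0.00451.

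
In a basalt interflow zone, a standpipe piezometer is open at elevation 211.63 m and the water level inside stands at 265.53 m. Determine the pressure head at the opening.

ψ ≈ 53.90 m

Total head h = 265.53 m (the water-surface elevation in the piezometer).
Pressure head ψ = h − z = 265.53 − 211.63 = 53.90 m.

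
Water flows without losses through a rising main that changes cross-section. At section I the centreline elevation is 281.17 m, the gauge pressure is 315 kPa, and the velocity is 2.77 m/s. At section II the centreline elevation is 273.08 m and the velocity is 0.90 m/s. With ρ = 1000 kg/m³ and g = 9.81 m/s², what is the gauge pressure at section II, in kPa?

P₂ ≈ 398 kPa

Pressure head at I: ψ₁ = P₁/(ρg) = 315×1000 / (1000 × 9.81) = 32.11 m.
Velocity heads: v₁²/2g = 2.77²/19.62 = 0.391 m; v₂²/2g = 0.90²/19.62 = 0.041 m.
Total head H = z₁ + ψ₁ + v₁²/2g = 281.17 + 32.11 + 0.391 = 313.67 m.
ψ₂ = H − z₂ − v₂²/2g = 313.67 − 273.08 − 0.041 = 40.55 m.
P₂ = ρgψ₂ = 1000 × 9.81 × 40.55 ≈ 398 kPa.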